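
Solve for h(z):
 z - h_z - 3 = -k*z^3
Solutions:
 h(z) = C1 + k*z^4/4 + z^2/2 - 3*z


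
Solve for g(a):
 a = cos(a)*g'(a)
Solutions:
 g(a) = C1 + Integral(a/cos(a), a)


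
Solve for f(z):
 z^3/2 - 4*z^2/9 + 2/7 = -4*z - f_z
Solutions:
 f(z) = C1 - z^4/8 + 4*z^3/27 - 2*z^2 - 2*z/7


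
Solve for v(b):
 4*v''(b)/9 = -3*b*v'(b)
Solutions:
 v(b) = C1 + C2*erf(3*sqrt(6)*b/4)


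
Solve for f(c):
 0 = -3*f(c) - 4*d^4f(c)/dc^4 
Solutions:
 f(c) = (C1*sin(3^(1/4)*c/2) + C2*cos(3^(1/4)*c/2))*exp(-3^(1/4)*c/2) + (C3*sin(3^(1/4)*c/2) + C4*cos(3^(1/4)*c/2))*exp(3^(1/4)*c/2)


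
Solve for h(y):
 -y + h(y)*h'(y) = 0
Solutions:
 h(y) = -sqrt(C1 + y^2)
 h(y) = sqrt(C1 + y^2)


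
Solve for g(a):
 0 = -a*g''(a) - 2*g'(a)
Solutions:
 g(a) = C1 + C2/a


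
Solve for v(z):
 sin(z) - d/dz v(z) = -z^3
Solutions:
 v(z) = C1 + z^4/4 - cos(z)


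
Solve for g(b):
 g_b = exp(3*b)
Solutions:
 g(b) = C1 + exp(3*b)/3


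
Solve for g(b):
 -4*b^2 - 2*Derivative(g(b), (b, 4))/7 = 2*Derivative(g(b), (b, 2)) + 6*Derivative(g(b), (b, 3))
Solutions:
 g(b) = C1 + C2*b + C3*exp(b*(-21 + sqrt(413))/2) + C4*exp(-b*(sqrt(413) + 21)/2) - b^4/6 + 2*b^3 - 124*b^2/7


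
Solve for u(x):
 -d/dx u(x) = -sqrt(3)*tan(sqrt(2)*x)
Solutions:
 u(x) = C1 - sqrt(6)*log(cos(sqrt(2)*x))/2


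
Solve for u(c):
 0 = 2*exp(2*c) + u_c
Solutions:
 u(c) = C1 - exp(2*c)


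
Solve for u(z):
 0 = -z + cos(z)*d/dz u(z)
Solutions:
 u(z) = C1 + Integral(z/cos(z), z)


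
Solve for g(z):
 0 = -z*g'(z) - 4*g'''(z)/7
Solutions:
 g(z) = C1 + Integral(C2*airyai(-14^(1/3)*z/2) + C3*airybi(-14^(1/3)*z/2), z)


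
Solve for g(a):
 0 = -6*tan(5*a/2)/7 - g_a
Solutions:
 g(a) = C1 + 12*log(cos(5*a/2))/35


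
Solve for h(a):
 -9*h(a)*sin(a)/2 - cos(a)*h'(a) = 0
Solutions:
 h(a) = C1*cos(a)^(9/2)


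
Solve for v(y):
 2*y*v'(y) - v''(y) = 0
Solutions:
 v(y) = C1 + C2*erfi(y)


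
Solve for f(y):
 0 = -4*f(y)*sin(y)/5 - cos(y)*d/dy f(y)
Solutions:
 f(y) = C1*cos(y)^(4/5)


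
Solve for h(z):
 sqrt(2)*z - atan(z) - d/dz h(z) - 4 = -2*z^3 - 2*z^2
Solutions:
 h(z) = C1 + z^4/2 + 2*z^3/3 + sqrt(2)*z^2/2 - z*atan(z) - 4*z + log(z^2 + 1)/2


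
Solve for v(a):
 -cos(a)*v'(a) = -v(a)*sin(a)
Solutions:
 v(a) = C1/cos(a)


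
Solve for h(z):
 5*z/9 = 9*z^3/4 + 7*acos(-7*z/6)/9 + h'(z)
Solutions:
 h(z) = C1 - 9*z^4/16 + 5*z^2/18 - 7*z*acos(-7*z/6)/9 - sqrt(36 - 49*z^2)/9


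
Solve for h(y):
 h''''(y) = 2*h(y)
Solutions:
 h(y) = C1*exp(-2^(1/4)*y) + C2*exp(2^(1/4)*y) + C3*sin(2^(1/4)*y) + C4*cos(2^(1/4)*y)


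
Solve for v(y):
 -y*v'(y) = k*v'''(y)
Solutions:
 v(y) = C1 + Integral(C2*airyai(y*(-1/k)^(1/3)) + C3*airybi(y*(-1/k)^(1/3)), y)


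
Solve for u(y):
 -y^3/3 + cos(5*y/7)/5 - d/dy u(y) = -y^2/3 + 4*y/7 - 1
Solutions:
 u(y) = C1 - y^4/12 + y^3/9 - 2*y^2/7 + y + 7*sin(5*y/7)/25


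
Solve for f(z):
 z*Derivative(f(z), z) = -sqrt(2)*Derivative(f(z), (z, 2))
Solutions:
 f(z) = C1 + C2*erf(2^(1/4)*z/2)


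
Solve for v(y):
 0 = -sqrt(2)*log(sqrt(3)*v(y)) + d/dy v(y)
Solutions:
 -sqrt(2)*Integral(1/(2*log(_y) + log(3)), (_y, v(y))) = C1 - y


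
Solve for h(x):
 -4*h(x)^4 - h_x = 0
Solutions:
 h(x) = (-3^(2/3) - 3*3^(1/6)*I)*(1/(C1 + 4*x))^(1/3)/6
 h(x) = (-3^(2/3) + 3*3^(1/6)*I)*(1/(C1 + 4*x))^(1/3)/6
 h(x) = (1/(C1 + 12*x))^(1/3)


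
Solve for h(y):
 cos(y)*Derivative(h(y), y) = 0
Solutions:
 h(y) = C1


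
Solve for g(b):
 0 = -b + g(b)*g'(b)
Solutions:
 g(b) = -sqrt(C1 + b^2)
 g(b) = sqrt(C1 + b^2)


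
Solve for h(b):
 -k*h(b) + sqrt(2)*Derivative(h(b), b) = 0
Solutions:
 h(b) = C1*exp(sqrt(2)*b*k/2)


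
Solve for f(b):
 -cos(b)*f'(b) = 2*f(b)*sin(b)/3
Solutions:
 f(b) = C1*cos(b)^(2/3)


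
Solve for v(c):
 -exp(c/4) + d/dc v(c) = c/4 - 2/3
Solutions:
 v(c) = C1 + c^2/8 - 2*c/3 + 4*exp(c/4)


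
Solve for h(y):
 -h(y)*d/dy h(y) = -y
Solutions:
 h(y) = -sqrt(C1 + y^2)
 h(y) = sqrt(C1 + y^2)


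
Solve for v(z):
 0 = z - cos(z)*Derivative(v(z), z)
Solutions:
 v(z) = C1 + Integral(z/cos(z), z)


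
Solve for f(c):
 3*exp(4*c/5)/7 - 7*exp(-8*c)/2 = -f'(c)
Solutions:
 f(c) = C1 - 15*exp(4*c/5)/28 - 7*exp(-8*c)/16


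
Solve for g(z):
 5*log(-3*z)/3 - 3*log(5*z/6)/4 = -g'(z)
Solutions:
 g(z) = C1 - 11*z*log(z)/12 + z*(-20*log(3) - 9*log(6) + 11 + 9*log(5) - 20*I*pi)/12


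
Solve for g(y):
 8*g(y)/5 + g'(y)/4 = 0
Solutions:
 g(y) = C1*exp(-32*y/5)


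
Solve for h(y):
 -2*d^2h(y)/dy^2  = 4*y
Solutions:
 h(y) = C1 + C2*y - y^3/3


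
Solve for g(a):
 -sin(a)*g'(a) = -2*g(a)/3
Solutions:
 g(a) = C1*(cos(a) - 1)^(1/3)/(cos(a) + 1)^(1/3)


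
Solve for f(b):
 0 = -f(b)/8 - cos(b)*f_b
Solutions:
 f(b) = C1*(sin(b) - 1)^(1/16)/(sin(b) + 1)^(1/16)


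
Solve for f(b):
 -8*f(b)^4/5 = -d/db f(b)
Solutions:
 f(b) = 5^(1/3)*(-1/(C1 + 24*b))^(1/3)
 f(b) = 5^(1/3)*(-1/(C1 + 8*b))^(1/3)*(-3^(2/3) - 3*3^(1/6)*I)/6
 f(b) = 5^(1/3)*(-1/(C1 + 8*b))^(1/3)*(-3^(2/3) + 3*3^(1/6)*I)/6


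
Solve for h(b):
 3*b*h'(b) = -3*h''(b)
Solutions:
 h(b) = C1 + C2*erf(sqrt(2)*b/2)


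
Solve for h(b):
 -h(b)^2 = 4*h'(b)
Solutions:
 h(b) = 4/(C1 + b)


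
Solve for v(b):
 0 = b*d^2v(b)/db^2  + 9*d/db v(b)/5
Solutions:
 v(b) = C1 + C2/b^(4/5)


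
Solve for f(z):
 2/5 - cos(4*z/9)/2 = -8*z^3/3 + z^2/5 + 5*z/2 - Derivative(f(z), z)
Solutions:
 f(z) = C1 - 2*z^4/3 + z^3/15 + 5*z^2/4 - 2*z/5 + 9*sin(4*z/9)/8


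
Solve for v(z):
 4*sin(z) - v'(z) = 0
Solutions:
 v(z) = C1 - 4*cos(z)


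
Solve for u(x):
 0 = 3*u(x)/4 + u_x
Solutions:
 u(x) = C1*exp(-3*x/4)


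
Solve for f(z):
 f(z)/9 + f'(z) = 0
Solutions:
 f(z) = C1*exp(-z/9)


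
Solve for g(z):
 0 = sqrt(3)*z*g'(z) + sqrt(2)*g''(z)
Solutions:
 g(z) = C1 + C2*erf(6^(1/4)*z/2)


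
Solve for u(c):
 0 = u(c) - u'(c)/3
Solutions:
 u(c) = C1*exp(3*c)


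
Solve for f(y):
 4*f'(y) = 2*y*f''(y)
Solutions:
 f(y) = C1 + C2*y^3


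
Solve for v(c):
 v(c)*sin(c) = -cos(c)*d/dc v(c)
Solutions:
 v(c) = C1*cos(c)


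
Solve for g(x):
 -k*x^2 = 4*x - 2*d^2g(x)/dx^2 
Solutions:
 g(x) = C1 + C2*x + k*x^4/24 + x^3/3


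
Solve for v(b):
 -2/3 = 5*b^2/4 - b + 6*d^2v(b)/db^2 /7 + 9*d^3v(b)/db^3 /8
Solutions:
 v(b) = C1 + C2*b + C3*exp(-16*b/21) - 35*b^4/288 + 959*b^3/1152 - 67585*b^2/18432


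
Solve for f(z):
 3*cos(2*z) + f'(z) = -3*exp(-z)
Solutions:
 f(z) = C1 - 3*sin(2*z)/2 + 3*exp(-z)


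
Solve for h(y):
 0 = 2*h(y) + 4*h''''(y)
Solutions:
 h(y) = (C1*sin(2^(1/4)*y/2) + C2*cos(2^(1/4)*y/2))*exp(-2^(1/4)*y/2) + (C3*sin(2^(1/4)*y/2) + C4*cos(2^(1/4)*y/2))*exp(2^(1/4)*y/2)


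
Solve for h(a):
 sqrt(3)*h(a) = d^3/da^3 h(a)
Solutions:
 h(a) = C3*exp(3^(1/6)*a) + (C1*sin(3^(2/3)*a/2) + C2*cos(3^(2/3)*a/2))*exp(-3^(1/6)*a/2)


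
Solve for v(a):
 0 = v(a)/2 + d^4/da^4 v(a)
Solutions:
 v(a) = (C1*sin(2^(1/4)*a/2) + C2*cos(2^(1/4)*a/2))*exp(-2^(1/4)*a/2) + (C3*sin(2^(1/4)*a/2) + C4*cos(2^(1/4)*a/2))*exp(2^(1/4)*a/2)


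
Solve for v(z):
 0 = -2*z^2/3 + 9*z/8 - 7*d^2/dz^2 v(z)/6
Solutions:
 v(z) = C1 + C2*z - z^4/21 + 9*z^3/56


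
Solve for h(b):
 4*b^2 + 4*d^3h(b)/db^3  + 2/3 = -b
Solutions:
 h(b) = C1 + C2*b + C3*b^2 - b^5/60 - b^4/96 - b^3/36


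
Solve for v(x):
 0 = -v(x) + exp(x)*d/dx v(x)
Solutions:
 v(x) = C1*exp(-exp(-x))


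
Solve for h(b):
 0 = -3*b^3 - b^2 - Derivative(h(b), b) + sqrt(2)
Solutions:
 h(b) = C1 - 3*b^4/4 - b^3/3 + sqrt(2)*b


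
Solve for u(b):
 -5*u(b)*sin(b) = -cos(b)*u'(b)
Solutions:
 u(b) = C1/cos(b)^5


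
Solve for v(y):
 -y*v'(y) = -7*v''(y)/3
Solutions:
 v(y) = C1 + C2*erfi(sqrt(42)*y/14)


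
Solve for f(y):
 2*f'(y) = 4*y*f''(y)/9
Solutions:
 f(y) = C1 + C2*y^(11/2)


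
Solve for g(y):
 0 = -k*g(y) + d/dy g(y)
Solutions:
 g(y) = C1*exp(k*y)


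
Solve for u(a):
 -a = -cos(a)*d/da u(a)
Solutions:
 u(a) = C1 + Integral(a/cos(a), a)


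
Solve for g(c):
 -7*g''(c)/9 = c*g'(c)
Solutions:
 g(c) = C1 + C2*erf(3*sqrt(14)*c/14)


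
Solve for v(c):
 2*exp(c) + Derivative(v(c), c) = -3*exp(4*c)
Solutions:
 v(c) = C1 - 3*exp(4*c)/4 - 2*exp(c)


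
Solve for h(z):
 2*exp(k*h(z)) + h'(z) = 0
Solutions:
 h(z) = Piecewise((log(1/(C1*k + 2*k*z))/k, Ne(k, 0)), (nan, True))
 h(z) = Piecewise((C1 - 2*z, Eq(k, 0)), (nan, True))


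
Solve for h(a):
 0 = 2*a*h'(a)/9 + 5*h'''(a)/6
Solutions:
 h(a) = C1 + Integral(C2*airyai(-30^(2/3)*a/15) + C3*airybi(-30^(2/3)*a/15), a)


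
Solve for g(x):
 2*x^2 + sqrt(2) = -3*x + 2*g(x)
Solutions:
 g(x) = x^2 + 3*x/2 + sqrt(2)/2


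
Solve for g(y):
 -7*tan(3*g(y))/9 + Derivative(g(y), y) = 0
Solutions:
 g(y) = -asin(C1*exp(7*y/3))/3 + pi/3
 g(y) = asin(C1*exp(7*y/3))/3


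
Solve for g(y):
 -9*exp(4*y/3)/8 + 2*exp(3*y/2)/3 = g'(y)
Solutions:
 g(y) = C1 - 27*exp(4*y/3)/32 + 4*exp(3*y/2)/9


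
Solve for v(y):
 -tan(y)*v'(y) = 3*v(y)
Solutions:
 v(y) = C1/sin(y)^3


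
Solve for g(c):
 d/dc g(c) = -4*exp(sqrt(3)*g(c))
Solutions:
 g(c) = sqrt(3)*(2*log(1/(C1 + 4*c)) - log(3))/6


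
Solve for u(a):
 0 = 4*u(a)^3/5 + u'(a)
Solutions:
 u(a) = -sqrt(10)*sqrt(-1/(C1 - 4*a))/2
 u(a) = sqrt(10)*sqrt(-1/(C1 - 4*a))/2


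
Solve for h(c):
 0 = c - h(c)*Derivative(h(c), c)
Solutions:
 h(c) = -sqrt(C1 + c^2)
 h(c) = sqrt(C1 + c^2)


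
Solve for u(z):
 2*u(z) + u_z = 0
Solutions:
 u(z) = C1*exp(-2*z)


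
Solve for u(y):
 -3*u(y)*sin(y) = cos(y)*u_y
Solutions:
 u(y) = C1*cos(y)^3


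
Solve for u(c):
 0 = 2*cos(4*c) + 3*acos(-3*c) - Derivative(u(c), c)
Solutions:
 u(c) = C1 + 3*c*acos(-3*c) + sqrt(1 - 9*c^2) + sin(4*c)/2


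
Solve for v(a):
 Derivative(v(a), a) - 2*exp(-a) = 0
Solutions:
 v(a) = C1 - 2*exp(-a)


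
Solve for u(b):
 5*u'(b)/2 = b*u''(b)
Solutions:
 u(b) = C1 + C2*b^(7/2)


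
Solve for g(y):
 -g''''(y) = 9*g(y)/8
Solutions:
 g(y) = (C1*sin(2^(3/4)*sqrt(3)*y/4) + C2*cos(2^(3/4)*sqrt(3)*y/4))*exp(-2^(3/4)*sqrt(3)*y/4) + (C3*sin(2^(3/4)*sqrt(3)*y/4) + C4*cos(2^(3/4)*sqrt(3)*y/4))*exp(2^(3/4)*sqrt(3)*y/4)


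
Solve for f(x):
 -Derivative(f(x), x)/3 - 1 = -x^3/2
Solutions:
 f(x) = C1 + 3*x^4/8 - 3*x


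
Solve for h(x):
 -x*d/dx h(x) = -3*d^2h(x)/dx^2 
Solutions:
 h(x) = C1 + C2*erfi(sqrt(6)*x/6)


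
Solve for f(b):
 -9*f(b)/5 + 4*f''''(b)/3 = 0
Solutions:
 f(b) = C1*exp(-15^(3/4)*sqrt(2)*b/10) + C2*exp(15^(3/4)*sqrt(2)*b/10) + C3*sin(15^(3/4)*sqrt(2)*b/10) + C4*cos(15^(3/4)*sqrt(2)*b/10)


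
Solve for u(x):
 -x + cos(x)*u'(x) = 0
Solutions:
 u(x) = C1 + Integral(x/cos(x), x)


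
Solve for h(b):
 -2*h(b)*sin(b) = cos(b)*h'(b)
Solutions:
 h(b) = C1*cos(b)^2


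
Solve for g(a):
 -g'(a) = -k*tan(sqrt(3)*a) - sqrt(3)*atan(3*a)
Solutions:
 g(a) = C1 - sqrt(3)*k*log(cos(sqrt(3)*a))/3 + sqrt(3)*(a*atan(3*a) - log(9*a^2 + 1)/6)


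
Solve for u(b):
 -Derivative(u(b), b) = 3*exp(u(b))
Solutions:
 u(b) = log(1/(C1 + 3*b))


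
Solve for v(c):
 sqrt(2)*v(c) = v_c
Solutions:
 v(c) = C1*exp(sqrt(2)*c)


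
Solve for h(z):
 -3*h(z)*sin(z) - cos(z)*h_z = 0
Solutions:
 h(z) = C1*cos(z)^3


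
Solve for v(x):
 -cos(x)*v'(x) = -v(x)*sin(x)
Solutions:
 v(x) = C1/cos(x)


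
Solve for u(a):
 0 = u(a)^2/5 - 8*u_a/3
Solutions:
 u(a) = -40/(C1 + 3*a)


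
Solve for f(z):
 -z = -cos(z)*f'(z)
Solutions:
 f(z) = C1 + Integral(z/cos(z), z)


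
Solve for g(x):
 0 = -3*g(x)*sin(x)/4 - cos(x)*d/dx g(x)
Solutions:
 g(x) = C1*cos(x)^(3/4)


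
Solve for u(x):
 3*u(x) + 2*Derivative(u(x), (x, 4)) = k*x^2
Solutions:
 u(x) = k*x^2/3 + (C1*sin(6^(1/4)*x/2) + C2*cos(6^(1/4)*x/2))*exp(-6^(1/4)*x/2) + (C3*sin(6^(1/4)*x/2) + C4*cos(6^(1/4)*x/2))*exp(6^(1/4)*x/2)


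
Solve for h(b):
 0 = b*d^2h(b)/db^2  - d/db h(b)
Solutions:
 h(b) = C1 + C2*b^2


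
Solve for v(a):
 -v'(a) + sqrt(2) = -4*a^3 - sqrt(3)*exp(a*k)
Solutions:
 v(a) = C1 + a^4 + sqrt(2)*a + sqrt(3)*exp(a*k)/k


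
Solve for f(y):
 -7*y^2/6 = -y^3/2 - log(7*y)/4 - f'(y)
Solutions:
 f(y) = C1 - y^4/8 + 7*y^3/18 - y*log(y)/4 - y*log(7)/4 + y/4


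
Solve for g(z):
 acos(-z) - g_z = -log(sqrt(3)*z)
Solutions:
 g(z) = C1 + z*log(z) + z*acos(-z) - z + z*log(3)/2 + sqrt(1 - z^2)


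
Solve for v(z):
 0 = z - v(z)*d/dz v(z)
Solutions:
 v(z) = -sqrt(C1 + z^2)
 v(z) = sqrt(C1 + z^2)


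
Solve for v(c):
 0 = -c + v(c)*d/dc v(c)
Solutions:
 v(c) = -sqrt(C1 + c^2)
 v(c) = sqrt(C1 + c^2)


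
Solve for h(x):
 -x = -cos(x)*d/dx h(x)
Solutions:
 h(x) = C1 + Integral(x/cos(x), x)


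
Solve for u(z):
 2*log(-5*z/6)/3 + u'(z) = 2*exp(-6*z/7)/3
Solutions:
 u(z) = C1 - 2*z*log(-z)/3 + 2*z*(-log(5) + 1 + log(6))/3 - 7*exp(-6*z/7)/9


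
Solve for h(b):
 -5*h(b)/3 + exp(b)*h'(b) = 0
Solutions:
 h(b) = C1*exp(-5*exp(-b)/3)


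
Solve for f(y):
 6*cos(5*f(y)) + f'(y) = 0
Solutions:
 f(y) = -asin((C1 + exp(60*y))/(C1 - exp(60*y)))/5 + pi/5
 f(y) = asin((C1 + exp(60*y))/(C1 - exp(60*y)))/5


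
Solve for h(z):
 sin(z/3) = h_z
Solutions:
 h(z) = C1 - 3*cos(z/3)


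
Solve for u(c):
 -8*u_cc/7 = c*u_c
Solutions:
 u(c) = C1 + C2*erf(sqrt(7)*c/4)


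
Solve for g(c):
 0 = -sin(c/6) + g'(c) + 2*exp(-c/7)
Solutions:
 g(c) = C1 - 6*cos(c/6) + 14*exp(-c/7)


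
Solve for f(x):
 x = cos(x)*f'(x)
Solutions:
 f(x) = C1 + Integral(x/cos(x), x)


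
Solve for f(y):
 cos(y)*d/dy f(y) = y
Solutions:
 f(y) = C1 + Integral(y/cos(y), y)


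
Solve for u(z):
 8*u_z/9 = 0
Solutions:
 u(z) = C1


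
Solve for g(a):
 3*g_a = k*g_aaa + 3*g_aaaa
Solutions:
 g(a) = C1 + C2*exp(-a*(2*2^(1/3)*k^2/(2*k^3 + sqrt(-4*k^6 + (2*k^3 - 729)^2) - 729)^(1/3) + 2*k + 2^(2/3)*(2*k^3 + sqrt(-4*k^6 + (2*k^3 - 729)^2) - 729)^(1/3))/18) + C3*exp(a*(-8*2^(1/3)*k^2/((-1 + sqrt(3)*I)*(2*k^3 + sqrt(-4*k^6 + (2*k^3 - 729)^2) - 729)^(1/3)) - 4*k + 2^(2/3)*(2*k^3 + sqrt(-4*k^6 + (2*k^3 - 729)^2) - 729)^(1/3) - 2^(2/3)*sqrt(3)*I*(2*k^3 + sqrt(-4*k^6 + (2*k^3 - 729)^2) - 729)^(1/3))/36) + C4*exp(a*(8*2^(1/3)*k^2/((1 + sqrt(3)*I)*(2*k^3 + sqrt(-4*k^6 + (2*k^3 - 729)^2) - 729)^(1/3)) - 4*k + 2^(2/3)*(2*k^3 + sqrt(-4*k^6 + (2*k^3 - 729)^2) - 729)^(1/3) + 2^(2/3)*sqrt(3)*I*(2*k^3 + sqrt(-4*k^6 + (2*k^3 - 729)^2) - 729)^(1/3))/36)


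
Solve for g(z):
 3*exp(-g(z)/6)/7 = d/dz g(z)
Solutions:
 g(z) = 6*log(C1 + z/14)


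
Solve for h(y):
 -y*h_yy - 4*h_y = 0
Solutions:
 h(y) = C1 + C2/y^3


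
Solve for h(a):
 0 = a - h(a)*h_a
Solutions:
 h(a) = -sqrt(C1 + a^2)
 h(a) = sqrt(C1 + a^2)


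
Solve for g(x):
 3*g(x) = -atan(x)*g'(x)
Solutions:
 g(x) = C1*exp(-3*Integral(1/atan(x), x))


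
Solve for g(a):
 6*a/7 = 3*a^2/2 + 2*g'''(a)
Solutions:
 g(a) = C1 + C2*a + C3*a^2 - a^5/80 + a^4/56


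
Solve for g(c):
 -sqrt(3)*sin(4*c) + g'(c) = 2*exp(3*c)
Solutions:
 g(c) = C1 + 2*exp(3*c)/3 - sqrt(3)*cos(4*c)/4


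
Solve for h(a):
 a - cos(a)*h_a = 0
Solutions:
 h(a) = C1 + Integral(a/cos(a), a)


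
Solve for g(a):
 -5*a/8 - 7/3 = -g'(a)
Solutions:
 g(a) = C1 + 5*a^2/16 + 7*a/3


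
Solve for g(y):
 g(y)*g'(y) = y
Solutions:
 g(y) = -sqrt(C1 + y^2)
 g(y) = sqrt(C1 + y^2)


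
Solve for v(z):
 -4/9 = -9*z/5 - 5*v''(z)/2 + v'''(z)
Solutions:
 v(z) = C1 + C2*z + C3*exp(5*z/2) - 3*z^3/25 - 62*z^2/1125


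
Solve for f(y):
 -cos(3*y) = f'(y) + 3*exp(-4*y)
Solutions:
 f(y) = C1 - sin(3*y)/3 + 3*exp(-4*y)/4


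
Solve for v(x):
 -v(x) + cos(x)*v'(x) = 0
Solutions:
 v(x) = C1*sqrt(sin(x) + 1)/sqrt(sin(x) - 1)


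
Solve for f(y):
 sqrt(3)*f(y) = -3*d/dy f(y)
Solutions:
 f(y) = C1*exp(-sqrt(3)*y/3)


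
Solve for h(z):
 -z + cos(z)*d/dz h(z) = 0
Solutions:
 h(z) = C1 + Integral(z/cos(z), z)


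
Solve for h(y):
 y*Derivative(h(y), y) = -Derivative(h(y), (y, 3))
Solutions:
 h(y) = C1 + Integral(C2*airyai(-y) + C3*airybi(-y), y)


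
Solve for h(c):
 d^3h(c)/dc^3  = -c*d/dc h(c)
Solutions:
 h(c) = C1 + Integral(C2*airyai(-c) + C3*airybi(-c), c)


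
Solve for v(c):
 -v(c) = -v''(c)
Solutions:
 v(c) = C1*exp(-c) + C2*exp(c)


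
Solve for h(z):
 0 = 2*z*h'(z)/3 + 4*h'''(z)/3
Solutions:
 h(z) = C1 + Integral(C2*airyai(-2^(2/3)*z/2) + C3*airybi(-2^(2/3)*z/2), z)


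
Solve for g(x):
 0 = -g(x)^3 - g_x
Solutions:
 g(x) = -sqrt(2)*sqrt(-1/(C1 - x))/2
 g(x) = sqrt(2)*sqrt(-1/(C1 - x))/2


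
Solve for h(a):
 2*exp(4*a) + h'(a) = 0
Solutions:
 h(a) = C1 - exp(4*a)/2


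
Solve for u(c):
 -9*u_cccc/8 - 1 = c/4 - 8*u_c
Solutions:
 u(c) = C1 + C4*exp(4*3^(1/3)*c/3) + c^2/64 + c/8 + (C2*sin(2*3^(5/6)*c/3) + C3*cos(2*3^(5/6)*c/3))*exp(-2*3^(1/3)*c/3)


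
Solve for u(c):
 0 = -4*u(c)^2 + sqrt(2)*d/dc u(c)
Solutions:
 u(c) = -1/(C1 + 2*sqrt(2)*c)


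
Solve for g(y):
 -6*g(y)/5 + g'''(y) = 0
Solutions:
 g(y) = C3*exp(5^(2/3)*6^(1/3)*y/5) + (C1*sin(2^(1/3)*3^(5/6)*5^(2/3)*y/10) + C2*cos(2^(1/3)*3^(5/6)*5^(2/3)*y/10))*exp(-5^(2/3)*6^(1/3)*y/10)


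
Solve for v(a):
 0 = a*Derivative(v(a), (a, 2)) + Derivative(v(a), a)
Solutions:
 v(a) = C1 + C2*log(a)


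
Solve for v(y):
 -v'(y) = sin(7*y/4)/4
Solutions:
 v(y) = C1 + cos(7*y/4)/7


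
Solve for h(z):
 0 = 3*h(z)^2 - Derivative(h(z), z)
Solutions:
 h(z) = -1/(C1 + 3*z)


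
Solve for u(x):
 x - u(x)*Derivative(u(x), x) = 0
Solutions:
 u(x) = -sqrt(C1 + x^2)
 u(x) = sqrt(C1 + x^2)


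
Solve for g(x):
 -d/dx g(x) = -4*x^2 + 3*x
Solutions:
 g(x) = C1 + 4*x^3/3 - 3*x^2/2


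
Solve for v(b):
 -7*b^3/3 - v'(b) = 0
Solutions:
 v(b) = C1 - 7*b^4/12


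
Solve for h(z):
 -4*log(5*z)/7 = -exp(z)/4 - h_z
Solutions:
 h(z) = C1 + 4*z*log(z)/7 + 4*z*(-1 + log(5))/7 - exp(z)/4


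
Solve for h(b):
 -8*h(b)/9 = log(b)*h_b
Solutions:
 h(b) = C1*exp(-8*li(b)/9)


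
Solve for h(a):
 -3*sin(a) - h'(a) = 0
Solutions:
 h(a) = C1 + 3*cos(a)


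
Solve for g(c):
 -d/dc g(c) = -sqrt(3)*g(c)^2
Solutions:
 g(c) = -1/(C1 + sqrt(3)*c)


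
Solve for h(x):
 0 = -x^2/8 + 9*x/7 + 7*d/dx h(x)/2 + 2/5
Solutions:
 h(x) = C1 + x^3/84 - 9*x^2/49 - 4*x/35


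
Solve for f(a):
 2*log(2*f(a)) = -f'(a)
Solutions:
 Integral(1/(log(_y) + log(2)), (_y, f(a)))/2 = C1 - a


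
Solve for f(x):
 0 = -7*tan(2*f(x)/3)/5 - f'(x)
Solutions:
 f(x) = -3*asin(C1*exp(-14*x/15))/2 + 3*pi/2
 f(x) = 3*asin(C1*exp(-14*x/15))/2


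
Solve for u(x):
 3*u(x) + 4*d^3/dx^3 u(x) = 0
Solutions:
 u(x) = C3*exp(-6^(1/3)*x/2) + (C1*sin(2^(1/3)*3^(5/6)*x/4) + C2*cos(2^(1/3)*3^(5/6)*x/4))*exp(6^(1/3)*x/4)


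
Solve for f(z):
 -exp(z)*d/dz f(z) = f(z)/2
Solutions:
 f(z) = C1*exp(exp(-z)/2)


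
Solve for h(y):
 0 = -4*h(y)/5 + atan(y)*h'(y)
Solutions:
 h(y) = C1*exp(4*Integral(1/atan(y), y)/5)


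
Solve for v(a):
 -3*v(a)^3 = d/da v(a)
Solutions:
 v(a) = -sqrt(2)*sqrt(-1/(C1 - 3*a))/2
 v(a) = sqrt(2)*sqrt(-1/(C1 - 3*a))/2


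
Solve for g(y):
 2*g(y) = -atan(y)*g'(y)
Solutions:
 g(y) = C1*exp(-2*Integral(1/atan(y), y))


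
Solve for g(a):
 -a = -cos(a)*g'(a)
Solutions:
 g(a) = C1 + Integral(a/cos(a), a)


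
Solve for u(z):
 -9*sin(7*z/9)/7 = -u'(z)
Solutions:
 u(z) = C1 - 81*cos(7*z/9)/49


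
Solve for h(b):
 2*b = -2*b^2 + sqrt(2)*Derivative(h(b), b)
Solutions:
 h(b) = C1 + sqrt(2)*b^3/3 + sqrt(2)*b^2/2


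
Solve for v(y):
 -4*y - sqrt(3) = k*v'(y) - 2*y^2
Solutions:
 v(y) = C1 + 2*y^3/(3*k) - 2*y^2/k - sqrt(3)*y/k


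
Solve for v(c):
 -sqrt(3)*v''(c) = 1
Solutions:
 v(c) = C1 + C2*c - sqrt(3)*c^2/6


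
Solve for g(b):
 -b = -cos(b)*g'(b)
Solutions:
 g(b) = C1 + Integral(b/cos(b), b)


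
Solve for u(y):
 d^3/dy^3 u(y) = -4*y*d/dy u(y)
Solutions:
 u(y) = C1 + Integral(C2*airyai(-2^(2/3)*y) + C3*airybi(-2^(2/3)*y), y)


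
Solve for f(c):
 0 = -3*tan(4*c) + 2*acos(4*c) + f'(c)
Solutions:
 f(c) = C1 - 2*c*acos(4*c) + sqrt(1 - 16*c^2)/2 - 3*log(cos(4*c))/4


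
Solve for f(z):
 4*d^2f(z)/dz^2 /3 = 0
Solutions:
 f(z) = C1 + C2*z


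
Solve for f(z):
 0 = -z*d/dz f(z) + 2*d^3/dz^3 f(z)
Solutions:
 f(z) = C1 + Integral(C2*airyai(2^(2/3)*z/2) + C3*airybi(2^(2/3)*z/2), z)


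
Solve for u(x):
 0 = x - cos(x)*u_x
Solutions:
 u(x) = C1 + Integral(x/cos(x), x)


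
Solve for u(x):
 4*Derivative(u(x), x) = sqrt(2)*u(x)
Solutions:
 u(x) = C1*exp(sqrt(2)*x/4)


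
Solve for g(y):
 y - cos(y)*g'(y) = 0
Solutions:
 g(y) = C1 + Integral(y/cos(y), y)


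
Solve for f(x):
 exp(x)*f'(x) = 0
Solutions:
 f(x) = C1


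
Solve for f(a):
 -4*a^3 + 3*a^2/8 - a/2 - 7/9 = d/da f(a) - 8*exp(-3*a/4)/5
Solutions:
 f(a) = C1 - a^4 + a^3/8 - a^2/4 - 7*a/9 - 32*exp(-3*a/4)/15


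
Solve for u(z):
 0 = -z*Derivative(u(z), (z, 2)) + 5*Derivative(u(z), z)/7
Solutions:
 u(z) = C1 + C2*z^(12/7)


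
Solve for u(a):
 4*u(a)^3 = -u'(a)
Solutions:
 u(a) = -sqrt(2)*sqrt(-1/(C1 - 4*a))/2
 u(a) = sqrt(2)*sqrt(-1/(C1 - 4*a))/2


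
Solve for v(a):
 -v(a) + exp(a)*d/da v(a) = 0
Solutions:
 v(a) = C1*exp(-exp(-a))


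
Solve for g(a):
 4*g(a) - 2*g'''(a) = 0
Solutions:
 g(a) = C3*exp(2^(1/3)*a) + (C1*sin(2^(1/3)*sqrt(3)*a/2) + C2*cos(2^(1/3)*sqrt(3)*a/2))*exp(-2^(1/3)*a/2)


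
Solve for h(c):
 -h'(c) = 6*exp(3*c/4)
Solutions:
 h(c) = C1 - 8*exp(3*c/4)


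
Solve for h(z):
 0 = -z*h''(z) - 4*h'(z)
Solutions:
 h(z) = C1 + C2/z^3


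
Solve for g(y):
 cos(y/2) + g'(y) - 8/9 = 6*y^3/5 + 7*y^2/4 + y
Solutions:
 g(y) = C1 + 3*y^4/10 + 7*y^3/12 + y^2/2 + 8*y/9 - 2*sin(y/2)


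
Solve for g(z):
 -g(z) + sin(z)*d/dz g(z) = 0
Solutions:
 g(z) = C1*sqrt(cos(z) - 1)/sqrt(cos(z) + 1)


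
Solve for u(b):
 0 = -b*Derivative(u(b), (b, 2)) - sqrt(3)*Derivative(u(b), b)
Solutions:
 u(b) = C1 + C2*b^(1 - sqrt(3))


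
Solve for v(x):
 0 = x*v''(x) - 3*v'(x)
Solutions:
 v(x) = C1 + C2*x^4


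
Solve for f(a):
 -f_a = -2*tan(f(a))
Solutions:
 f(a) = pi - asin(C1*exp(2*a))
 f(a) = asin(C1*exp(2*a))


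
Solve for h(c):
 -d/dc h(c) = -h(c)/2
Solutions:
 h(c) = C1*exp(c/2)


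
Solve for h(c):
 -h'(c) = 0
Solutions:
 h(c) = C1


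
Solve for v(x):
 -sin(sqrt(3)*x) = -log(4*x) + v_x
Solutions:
 v(x) = C1 + x*log(x) - x + 2*x*log(2) + sqrt(3)*cos(sqrt(3)*x)/3


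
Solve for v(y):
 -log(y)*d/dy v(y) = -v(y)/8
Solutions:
 v(y) = C1*exp(li(y)/8)


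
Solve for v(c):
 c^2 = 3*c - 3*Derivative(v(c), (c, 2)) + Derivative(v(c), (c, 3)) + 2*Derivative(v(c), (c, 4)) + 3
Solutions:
 v(c) = C1 + C2*c + C3*exp(-3*c/2) + C4*exp(c) - c^4/36 + 7*c^3/54 + 11*c^2/27


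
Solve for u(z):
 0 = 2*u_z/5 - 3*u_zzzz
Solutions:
 u(z) = C1 + C4*exp(15^(2/3)*2^(1/3)*z/15) + (C2*sin(2^(1/3)*3^(1/6)*5^(2/3)*z/10) + C3*cos(2^(1/3)*3^(1/6)*5^(2/3)*z/10))*exp(-15^(2/3)*2^(1/3)*z/30)


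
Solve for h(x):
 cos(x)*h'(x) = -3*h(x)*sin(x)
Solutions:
 h(x) = C1*cos(x)^3


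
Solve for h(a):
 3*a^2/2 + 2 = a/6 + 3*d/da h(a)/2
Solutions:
 h(a) = C1 + a^3/3 - a^2/18 + 4*a/3


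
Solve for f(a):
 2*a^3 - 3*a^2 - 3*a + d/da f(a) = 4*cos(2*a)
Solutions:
 f(a) = C1 - a^4/2 + a^3 + 3*a^2/2 + 2*sin(2*a)


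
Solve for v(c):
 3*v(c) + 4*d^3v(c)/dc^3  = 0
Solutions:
 v(c) = C3*exp(-6^(1/3)*c/2) + (C1*sin(2^(1/3)*3^(5/6)*c/4) + C2*cos(2^(1/3)*3^(5/6)*c/4))*exp(6^(1/3)*c/4)


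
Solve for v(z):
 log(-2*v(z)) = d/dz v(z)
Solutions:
 -Integral(1/(log(-_y) + log(2)), (_y, v(z))) = C1 - z


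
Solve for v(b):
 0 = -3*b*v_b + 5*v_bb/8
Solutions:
 v(b) = C1 + C2*erfi(2*sqrt(15)*b/5)


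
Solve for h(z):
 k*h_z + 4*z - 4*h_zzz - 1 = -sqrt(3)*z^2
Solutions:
 h(z) = C1 + C2*exp(-sqrt(k)*z/2) + C3*exp(sqrt(k)*z/2) - sqrt(3)*z^3/(3*k) - 2*z^2/k + z/k - 8*sqrt(3)*z/k^2


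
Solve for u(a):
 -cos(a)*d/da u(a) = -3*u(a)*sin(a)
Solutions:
 u(a) = C1/cos(a)^3


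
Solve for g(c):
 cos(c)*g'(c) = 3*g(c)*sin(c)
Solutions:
 g(c) = C1/cos(c)^3


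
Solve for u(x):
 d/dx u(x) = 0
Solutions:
 u(x) = C1


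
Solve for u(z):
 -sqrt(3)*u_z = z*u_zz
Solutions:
 u(z) = C1 + C2*z^(1 - sqrt(3))


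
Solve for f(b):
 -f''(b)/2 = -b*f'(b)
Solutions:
 f(b) = C1 + C2*erfi(b)


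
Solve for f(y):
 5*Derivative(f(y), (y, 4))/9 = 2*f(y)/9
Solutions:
 f(y) = C1*exp(-2^(1/4)*5^(3/4)*y/5) + C2*exp(2^(1/4)*5^(3/4)*y/5) + C3*sin(2^(1/4)*5^(3/4)*y/5) + C4*cos(2^(1/4)*5^(3/4)*y/5)


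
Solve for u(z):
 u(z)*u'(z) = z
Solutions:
 u(z) = -sqrt(C1 + z^2)
 u(z) = sqrt(C1 + z^2)


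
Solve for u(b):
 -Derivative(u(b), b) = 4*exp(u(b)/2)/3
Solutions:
 u(b) = 2*log(1/(C1 + 4*b)) + 2*log(6)


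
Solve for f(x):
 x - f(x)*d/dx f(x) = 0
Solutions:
 f(x) = -sqrt(C1 + x^2)
 f(x) = sqrt(C1 + x^2)


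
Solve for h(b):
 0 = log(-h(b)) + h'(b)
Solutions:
 -li(-h(b)) = C1 - b


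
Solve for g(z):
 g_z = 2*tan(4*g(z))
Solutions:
 g(z) = -asin(C1*exp(8*z))/4 + pi/4
 g(z) = asin(C1*exp(8*z))/4


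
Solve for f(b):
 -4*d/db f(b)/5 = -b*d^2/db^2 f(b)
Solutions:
 f(b) = C1 + C2*b^(9/5)


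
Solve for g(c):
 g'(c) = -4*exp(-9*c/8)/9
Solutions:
 g(c) = C1 + 32*exp(-9*c/8)/81


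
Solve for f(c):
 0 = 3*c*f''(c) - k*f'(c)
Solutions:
 f(c) = C1 + c^(re(k)/3 + 1)*(C2*sin(log(c)*Abs(im(k))/3) + C3*cos(log(c)*im(k)/3))


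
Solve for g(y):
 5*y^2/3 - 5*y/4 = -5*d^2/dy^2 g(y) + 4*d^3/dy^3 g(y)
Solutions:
 g(y) = C1 + C2*y + C3*exp(5*y/4) - y^4/36 - 17*y^3/360 - 17*y^2/150


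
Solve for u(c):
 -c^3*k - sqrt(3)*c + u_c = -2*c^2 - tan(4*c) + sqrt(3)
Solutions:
 u(c) = C1 + c^4*k/4 - 2*c^3/3 + sqrt(3)*c^2/2 + sqrt(3)*c + log(cos(4*c))/4


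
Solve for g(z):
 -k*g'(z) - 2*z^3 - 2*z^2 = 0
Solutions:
 g(z) = C1 - z^4/(2*k) - 2*z^3/(3*k)


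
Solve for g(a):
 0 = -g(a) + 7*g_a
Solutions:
 g(a) = C1*exp(a/7)


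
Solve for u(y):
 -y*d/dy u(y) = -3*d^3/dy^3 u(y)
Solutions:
 u(y) = C1 + Integral(C2*airyai(3^(2/3)*y/3) + C3*airybi(3^(2/3)*y/3), y)


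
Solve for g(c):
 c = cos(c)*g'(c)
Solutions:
 g(c) = C1 + Integral(c/cos(c), c)


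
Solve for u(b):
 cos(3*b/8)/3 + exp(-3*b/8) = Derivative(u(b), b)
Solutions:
 u(b) = C1 + 8*sin(3*b/8)/9 - 8*exp(-3*b/8)/3


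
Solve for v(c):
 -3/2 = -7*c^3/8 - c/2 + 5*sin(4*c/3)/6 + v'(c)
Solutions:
 v(c) = C1 + 7*c^4/32 + c^2/4 - 3*c/2 + 5*cos(4*c/3)/8


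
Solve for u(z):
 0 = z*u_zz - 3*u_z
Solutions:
 u(z) = C1 + C2*z^4


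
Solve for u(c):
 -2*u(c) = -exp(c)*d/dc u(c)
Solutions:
 u(c) = C1*exp(-2*exp(-c))


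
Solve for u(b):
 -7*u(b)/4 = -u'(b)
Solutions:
 u(b) = C1*exp(7*b/4)


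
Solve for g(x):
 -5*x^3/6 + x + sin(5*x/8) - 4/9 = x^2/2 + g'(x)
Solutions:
 g(x) = C1 - 5*x^4/24 - x^3/6 + x^2/2 - 4*x/9 - 8*cos(5*x/8)/5


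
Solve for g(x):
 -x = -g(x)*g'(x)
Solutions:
 g(x) = -sqrt(C1 + x^2)
 g(x) = sqrt(C1 + x^2)


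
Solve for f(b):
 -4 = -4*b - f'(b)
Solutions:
 f(b) = C1 - 2*b^2 + 4*b


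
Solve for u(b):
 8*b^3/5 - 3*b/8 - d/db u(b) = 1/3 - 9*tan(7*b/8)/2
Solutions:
 u(b) = C1 + 2*b^4/5 - 3*b^2/16 - b/3 - 36*log(cos(7*b/8))/7


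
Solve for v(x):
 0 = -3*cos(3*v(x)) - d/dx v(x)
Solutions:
 v(x) = -asin((C1 + exp(18*x))/(C1 - exp(18*x)))/3 + pi/3
 v(x) = asin((C1 + exp(18*x))/(C1 - exp(18*x)))/3


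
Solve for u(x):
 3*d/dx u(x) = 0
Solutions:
 u(x) = C1


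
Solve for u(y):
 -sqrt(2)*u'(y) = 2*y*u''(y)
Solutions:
 u(y) = C1 + C2*y^(1 - sqrt(2)/2)


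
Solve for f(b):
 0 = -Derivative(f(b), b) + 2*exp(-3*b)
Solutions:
 f(b) = C1 - 2*exp(-3*b)/3


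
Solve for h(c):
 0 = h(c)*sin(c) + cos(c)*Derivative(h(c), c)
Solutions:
 h(c) = C1*cos(c)


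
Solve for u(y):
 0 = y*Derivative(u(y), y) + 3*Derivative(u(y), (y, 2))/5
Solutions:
 u(y) = C1 + C2*erf(sqrt(30)*y/6)


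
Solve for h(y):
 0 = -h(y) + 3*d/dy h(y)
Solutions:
 h(y) = C1*exp(y/3)


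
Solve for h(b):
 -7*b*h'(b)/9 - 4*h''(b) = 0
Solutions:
 h(b) = C1 + C2*erf(sqrt(14)*b/12)


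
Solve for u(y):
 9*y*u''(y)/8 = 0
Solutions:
 u(y) = C1 + C2*y


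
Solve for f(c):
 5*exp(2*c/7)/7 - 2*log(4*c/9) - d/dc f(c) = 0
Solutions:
 f(c) = C1 - 2*c*log(c) + 2*c*(-2*log(2) + 1 + 2*log(3)) + 5*exp(2*c/7)/2


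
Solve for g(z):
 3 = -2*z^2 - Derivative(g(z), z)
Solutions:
 g(z) = C1 - 2*z^3/3 - 3*z


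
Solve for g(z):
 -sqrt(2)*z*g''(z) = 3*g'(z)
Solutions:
 g(z) = C1 + C2*z^(1 - 3*sqrt(2)/2)


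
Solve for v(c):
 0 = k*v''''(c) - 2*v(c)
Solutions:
 v(c) = C1*exp(-2^(1/4)*c*(1/k)^(1/4)) + C2*exp(2^(1/4)*c*(1/k)^(1/4)) + C3*exp(-2^(1/4)*I*c*(1/k)^(1/4)) + C4*exp(2^(1/4)*I*c*(1/k)^(1/4))


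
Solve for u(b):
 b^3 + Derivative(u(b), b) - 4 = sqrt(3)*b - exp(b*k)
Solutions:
 u(b) = C1 - b^4/4 + sqrt(3)*b^2/2 + 4*b - exp(b*k)/k


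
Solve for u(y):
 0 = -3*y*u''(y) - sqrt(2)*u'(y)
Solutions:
 u(y) = C1 + C2*y^(1 - sqrt(2)/3)


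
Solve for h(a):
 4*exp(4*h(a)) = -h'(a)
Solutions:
 h(a) = log(-I*(1/(C1 + 16*a))^(1/4))
 h(a) = log(I*(1/(C1 + 16*a))^(1/4))
 h(a) = log(-(1/(C1 + 16*a))^(1/4))
 h(a) = log(1/(C1 + 16*a))/4


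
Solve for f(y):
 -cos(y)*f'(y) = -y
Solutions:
 f(y) = C1 + Integral(y/cos(y), y)


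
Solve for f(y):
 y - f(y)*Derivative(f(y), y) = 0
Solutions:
 f(y) = -sqrt(C1 + y^2)
 f(y) = sqrt(C1 + y^2)


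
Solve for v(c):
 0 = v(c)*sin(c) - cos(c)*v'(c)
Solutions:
 v(c) = C1/cos(c)


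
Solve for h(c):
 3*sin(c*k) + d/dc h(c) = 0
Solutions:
 h(c) = C1 + 3*cos(c*k)/k


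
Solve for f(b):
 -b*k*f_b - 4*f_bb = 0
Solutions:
 f(b) = Piecewise((-sqrt(2)*sqrt(pi)*C1*erf(sqrt(2)*b*sqrt(k)/4)/sqrt(k) - C2, (k > 0) | (k < 0)), (-C1*b - C2, True))


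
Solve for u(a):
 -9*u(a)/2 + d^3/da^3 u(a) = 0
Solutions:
 u(a) = C3*exp(6^(2/3)*a/2) + (C1*sin(3*2^(2/3)*3^(1/6)*a/4) + C2*cos(3*2^(2/3)*3^(1/6)*a/4))*exp(-6^(2/3)*a/4)


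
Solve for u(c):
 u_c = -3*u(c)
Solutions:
 u(c) = C1*exp(-3*c)


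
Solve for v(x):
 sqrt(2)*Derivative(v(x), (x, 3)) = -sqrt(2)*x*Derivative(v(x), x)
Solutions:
 v(x) = C1 + Integral(C2*airyai(-x) + C3*airybi(-x), x)


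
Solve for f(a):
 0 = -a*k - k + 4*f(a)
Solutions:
 f(a) = k*(a + 1)/4


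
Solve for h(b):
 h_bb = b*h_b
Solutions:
 h(b) = C1 + C2*erfi(sqrt(2)*b/2)


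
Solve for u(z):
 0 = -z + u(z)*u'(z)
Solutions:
 u(z) = -sqrt(C1 + z^2)
 u(z) = sqrt(C1 + z^2)


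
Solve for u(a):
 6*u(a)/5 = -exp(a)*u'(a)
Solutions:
 u(a) = C1*exp(6*exp(-a)/5)


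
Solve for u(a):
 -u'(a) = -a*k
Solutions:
 u(a) = C1 + a^2*k/2


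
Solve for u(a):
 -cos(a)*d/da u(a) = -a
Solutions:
 u(a) = C1 + Integral(a/cos(a), a)


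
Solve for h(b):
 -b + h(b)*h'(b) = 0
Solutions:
 h(b) = -sqrt(C1 + b^2)
 h(b) = sqrt(C1 + b^2)


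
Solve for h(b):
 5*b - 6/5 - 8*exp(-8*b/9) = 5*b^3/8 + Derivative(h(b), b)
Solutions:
 h(b) = C1 - 5*b^4/32 + 5*b^2/2 - 6*b/5 + 9*exp(-8*b/9)


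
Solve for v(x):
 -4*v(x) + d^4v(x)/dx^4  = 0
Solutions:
 v(x) = C1*exp(-sqrt(2)*x) + C2*exp(sqrt(2)*x) + C3*sin(sqrt(2)*x) + C4*cos(sqrt(2)*x)


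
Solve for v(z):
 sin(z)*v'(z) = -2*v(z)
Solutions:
 v(z) = C1*(cos(z) + 1)/(cos(z) - 1)


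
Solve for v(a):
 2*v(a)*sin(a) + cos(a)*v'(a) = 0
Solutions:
 v(a) = C1*cos(a)^2


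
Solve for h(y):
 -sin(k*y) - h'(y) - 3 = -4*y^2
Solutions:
 h(y) = C1 + 4*y^3/3 - 3*y + cos(k*y)/k


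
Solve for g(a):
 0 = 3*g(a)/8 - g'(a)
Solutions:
 g(a) = C1*exp(3*a/8)


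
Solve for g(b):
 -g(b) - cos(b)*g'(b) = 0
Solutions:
 g(b) = C1*sqrt(sin(b) - 1)/sqrt(sin(b) + 1)


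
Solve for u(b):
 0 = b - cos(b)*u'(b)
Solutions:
 u(b) = C1 + Integral(b/cos(b), b)


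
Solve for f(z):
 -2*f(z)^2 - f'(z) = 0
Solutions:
 f(z) = 1/(C1 + 2*z)


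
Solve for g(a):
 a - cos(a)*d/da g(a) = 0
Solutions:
 g(a) = C1 + Integral(a/cos(a), a)


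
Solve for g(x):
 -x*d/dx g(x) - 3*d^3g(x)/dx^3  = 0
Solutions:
 g(x) = C1 + Integral(C2*airyai(-3^(2/3)*x/3) + C3*airybi(-3^(2/3)*x/3), x)


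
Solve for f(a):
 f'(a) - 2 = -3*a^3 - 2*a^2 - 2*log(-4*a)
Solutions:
 f(a) = C1 - 3*a^4/4 - 2*a^3/3 - 2*a*log(-a) + 4*a*(1 - log(2))


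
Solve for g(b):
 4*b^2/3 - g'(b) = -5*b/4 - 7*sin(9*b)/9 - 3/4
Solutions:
 g(b) = C1 + 4*b^3/9 + 5*b^2/8 + 3*b/4 - 7*cos(9*b)/81


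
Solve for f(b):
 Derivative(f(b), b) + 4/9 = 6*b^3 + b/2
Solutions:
 f(b) = C1 + 3*b^4/2 + b^2/4 - 4*b/9


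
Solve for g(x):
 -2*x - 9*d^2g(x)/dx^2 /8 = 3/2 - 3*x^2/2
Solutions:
 g(x) = C1 + C2*x + x^4/9 - 8*x^3/27 - 2*x^2/3


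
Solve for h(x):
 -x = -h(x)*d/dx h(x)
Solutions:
 h(x) = -sqrt(C1 + x^2)
 h(x) = sqrt(C1 + x^2)


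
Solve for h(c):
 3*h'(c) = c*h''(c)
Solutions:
 h(c) = C1 + C2*c^4


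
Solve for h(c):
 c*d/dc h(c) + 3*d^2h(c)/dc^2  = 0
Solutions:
 h(c) = C1 + C2*erf(sqrt(6)*c/6)


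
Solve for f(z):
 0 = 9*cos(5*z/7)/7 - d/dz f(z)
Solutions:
 f(z) = C1 + 9*sin(5*z/7)/5


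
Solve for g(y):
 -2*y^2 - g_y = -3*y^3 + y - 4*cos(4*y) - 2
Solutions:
 g(y) = C1 + 3*y^4/4 - 2*y^3/3 - y^2/2 + 2*y + sin(4*y)


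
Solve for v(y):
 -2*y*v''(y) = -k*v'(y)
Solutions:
 v(y) = C1 + y^(re(k)/2 + 1)*(C2*sin(log(y)*Abs(im(k))/2) + C3*cos(log(y)*im(k)/2))


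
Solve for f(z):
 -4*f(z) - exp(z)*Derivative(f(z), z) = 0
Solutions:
 f(z) = C1*exp(4*exp(-z))


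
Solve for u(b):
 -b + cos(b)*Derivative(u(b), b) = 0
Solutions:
 u(b) = C1 + Integral(b/cos(b), b)


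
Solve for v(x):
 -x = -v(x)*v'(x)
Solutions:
 v(x) = -sqrt(C1 + x^2)
 v(x) = sqrt(C1 + x^2)


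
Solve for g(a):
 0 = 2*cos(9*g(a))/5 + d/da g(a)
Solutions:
 2*a/5 - log(sin(9*g(a)) - 1)/18 + log(sin(9*g(a)) + 1)/18 = C1


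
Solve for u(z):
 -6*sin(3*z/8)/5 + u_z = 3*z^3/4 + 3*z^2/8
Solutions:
 u(z) = C1 + 3*z^4/16 + z^3/8 - 16*cos(3*z/8)/5


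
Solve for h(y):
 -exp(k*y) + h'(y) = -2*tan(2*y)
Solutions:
 h(y) = C1 + Piecewise((exp(k*y)/k, Ne(k, 0)), (y, True)) + log(cos(2*y))


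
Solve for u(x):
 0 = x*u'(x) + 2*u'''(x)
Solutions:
 u(x) = C1 + Integral(C2*airyai(-2^(2/3)*x/2) + C3*airybi(-2^(2/3)*x/2), x)


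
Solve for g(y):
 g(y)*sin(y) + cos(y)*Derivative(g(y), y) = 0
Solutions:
 g(y) = C1*cos(y)


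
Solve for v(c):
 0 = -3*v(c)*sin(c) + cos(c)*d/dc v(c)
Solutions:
 v(c) = C1/cos(c)^3


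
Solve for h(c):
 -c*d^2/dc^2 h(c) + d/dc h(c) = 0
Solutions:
 h(c) = C1 + C2*c^2


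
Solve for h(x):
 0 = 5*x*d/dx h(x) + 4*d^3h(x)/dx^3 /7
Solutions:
 h(x) = C1 + Integral(C2*airyai(-70^(1/3)*x/2) + C3*airybi(-70^(1/3)*x/2), x)


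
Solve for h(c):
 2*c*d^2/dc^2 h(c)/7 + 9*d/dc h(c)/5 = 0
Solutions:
 h(c) = C1 + C2/c^(53/10)


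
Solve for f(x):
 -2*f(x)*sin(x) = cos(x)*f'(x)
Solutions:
 f(x) = C1*cos(x)^2


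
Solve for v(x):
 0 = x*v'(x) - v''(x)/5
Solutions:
 v(x) = C1 + C2*erfi(sqrt(10)*x/2)


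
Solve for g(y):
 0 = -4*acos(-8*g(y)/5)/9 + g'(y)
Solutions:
 Integral(1/acos(-8*_y/5), (_y, g(y))) = C1 + 4*y/9


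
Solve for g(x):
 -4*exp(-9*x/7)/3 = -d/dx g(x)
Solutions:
 g(x) = C1 - 28*exp(-9*x/7)/27


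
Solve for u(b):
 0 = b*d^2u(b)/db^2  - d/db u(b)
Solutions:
 u(b) = C1 + C2*b^2


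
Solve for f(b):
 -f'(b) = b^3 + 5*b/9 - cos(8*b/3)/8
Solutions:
 f(b) = C1 - b^4/4 - 5*b^2/18 + 3*sin(8*b/3)/64


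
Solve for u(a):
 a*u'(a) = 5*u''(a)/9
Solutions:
 u(a) = C1 + C2*erfi(3*sqrt(10)*a/10)


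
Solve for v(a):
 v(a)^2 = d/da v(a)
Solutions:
 v(a) = -1/(C1 + a)


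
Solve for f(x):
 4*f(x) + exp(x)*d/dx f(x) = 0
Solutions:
 f(x) = C1*exp(4*exp(-x))


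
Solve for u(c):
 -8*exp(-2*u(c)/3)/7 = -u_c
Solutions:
 u(c) = 3*log(-sqrt(C1 + 8*c)) - 3*log(21) + 3*log(42)/2
 u(c) = 3*log(C1 + 8*c)/2 - 3*log(21) + 3*log(42)/2


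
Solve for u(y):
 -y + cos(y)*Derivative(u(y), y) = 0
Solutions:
 u(y) = C1 + Integral(y/cos(y), y)


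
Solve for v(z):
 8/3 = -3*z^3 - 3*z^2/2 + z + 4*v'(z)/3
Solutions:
 v(z) = C1 + 9*z^4/16 + 3*z^3/8 - 3*z^2/8 + 2*z


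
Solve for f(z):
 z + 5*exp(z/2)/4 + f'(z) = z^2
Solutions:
 f(z) = C1 + z^3/3 - z^2/2 - 5*exp(z/2)/2


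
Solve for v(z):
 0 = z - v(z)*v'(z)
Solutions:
 v(z) = -sqrt(C1 + z^2)
 v(z) = sqrt(C1 + z^2)


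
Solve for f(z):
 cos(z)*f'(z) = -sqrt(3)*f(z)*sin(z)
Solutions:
 f(z) = C1*cos(z)^(sqrt(3))


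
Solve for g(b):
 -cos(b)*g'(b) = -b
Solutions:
 g(b) = C1 + Integral(b/cos(b), b)


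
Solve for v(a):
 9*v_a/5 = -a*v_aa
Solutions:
 v(a) = C1 + C2/a^(4/5)


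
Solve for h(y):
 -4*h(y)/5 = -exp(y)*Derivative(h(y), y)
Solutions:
 h(y) = C1*exp(-4*exp(-y)/5)


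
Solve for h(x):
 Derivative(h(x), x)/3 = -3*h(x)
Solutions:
 h(x) = C1*exp(-9*x)


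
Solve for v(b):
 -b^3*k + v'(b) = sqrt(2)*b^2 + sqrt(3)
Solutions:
 v(b) = C1 + b^4*k/4 + sqrt(2)*b^3/3 + sqrt(3)*b


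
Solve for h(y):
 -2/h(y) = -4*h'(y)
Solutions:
 h(y) = -sqrt(C1 + y)
 h(y) = sqrt(C1 + y)


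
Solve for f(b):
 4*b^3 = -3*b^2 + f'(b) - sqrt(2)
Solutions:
 f(b) = C1 + b^4 + b^3 + sqrt(2)*b


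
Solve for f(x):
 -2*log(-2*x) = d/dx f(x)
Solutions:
 f(x) = C1 - 2*x*log(-x) + 2*x*(1 - log(2))


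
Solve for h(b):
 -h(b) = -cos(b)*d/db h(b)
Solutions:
 h(b) = C1*sqrt(sin(b) + 1)/sqrt(sin(b) - 1)


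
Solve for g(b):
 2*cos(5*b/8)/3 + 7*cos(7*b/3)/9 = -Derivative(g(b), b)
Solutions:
 g(b) = C1 - 16*sin(5*b/8)/15 - sin(7*b/3)/3


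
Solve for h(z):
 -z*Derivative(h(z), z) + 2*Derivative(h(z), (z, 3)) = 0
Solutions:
 h(z) = C1 + Integral(C2*airyai(2^(2/3)*z/2) + C3*airybi(2^(2/3)*z/2), z)


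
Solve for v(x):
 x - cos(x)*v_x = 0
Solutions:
 v(x) = C1 + Integral(x/cos(x), x)


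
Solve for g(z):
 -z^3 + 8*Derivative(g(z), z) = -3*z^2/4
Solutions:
 g(z) = C1 + z^4/32 - z^3/32


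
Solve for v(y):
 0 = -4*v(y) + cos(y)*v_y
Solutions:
 v(y) = C1*(sin(y)^2 + 2*sin(y) + 1)/(sin(y)^2 - 2*sin(y) + 1)


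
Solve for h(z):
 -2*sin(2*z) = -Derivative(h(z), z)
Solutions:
 h(z) = C1 - cos(2*z)


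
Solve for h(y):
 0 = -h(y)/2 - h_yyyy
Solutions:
 h(y) = (C1*sin(2^(1/4)*y/2) + C2*cos(2^(1/4)*y/2))*exp(-2^(1/4)*y/2) + (C3*sin(2^(1/4)*y/2) + C4*cos(2^(1/4)*y/2))*exp(2^(1/4)*y/2)


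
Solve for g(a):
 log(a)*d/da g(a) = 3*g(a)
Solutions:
 g(a) = C1*exp(3*li(a))


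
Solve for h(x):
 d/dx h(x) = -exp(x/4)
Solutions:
 h(x) = C1 - 4*exp(x/4)


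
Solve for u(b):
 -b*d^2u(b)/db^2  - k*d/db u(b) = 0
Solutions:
 u(b) = C1 + b^(1 - re(k))*(C2*sin(log(b)*Abs(im(k))) + C3*cos(log(b)*im(k)))


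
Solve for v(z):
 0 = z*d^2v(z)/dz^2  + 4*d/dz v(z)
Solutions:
 v(z) = C1 + C2/z^3


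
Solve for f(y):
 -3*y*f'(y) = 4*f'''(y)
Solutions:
 f(y) = C1 + Integral(C2*airyai(-6^(1/3)*y/2) + C3*airybi(-6^(1/3)*y/2), y)


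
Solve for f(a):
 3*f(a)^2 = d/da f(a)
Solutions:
 f(a) = -1/(C1 + 3*a)


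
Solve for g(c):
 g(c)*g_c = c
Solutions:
 g(c) = -sqrt(C1 + c^2)
 g(c) = sqrt(C1 + c^2)


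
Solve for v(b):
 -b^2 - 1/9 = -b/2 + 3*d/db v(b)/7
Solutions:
 v(b) = C1 - 7*b^3/9 + 7*b^2/12 - 7*b/27


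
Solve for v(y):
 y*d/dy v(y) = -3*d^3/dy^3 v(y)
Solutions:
 v(y) = C1 + Integral(C2*airyai(-3^(2/3)*y/3) + C3*airybi(-3^(2/3)*y/3), y)
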